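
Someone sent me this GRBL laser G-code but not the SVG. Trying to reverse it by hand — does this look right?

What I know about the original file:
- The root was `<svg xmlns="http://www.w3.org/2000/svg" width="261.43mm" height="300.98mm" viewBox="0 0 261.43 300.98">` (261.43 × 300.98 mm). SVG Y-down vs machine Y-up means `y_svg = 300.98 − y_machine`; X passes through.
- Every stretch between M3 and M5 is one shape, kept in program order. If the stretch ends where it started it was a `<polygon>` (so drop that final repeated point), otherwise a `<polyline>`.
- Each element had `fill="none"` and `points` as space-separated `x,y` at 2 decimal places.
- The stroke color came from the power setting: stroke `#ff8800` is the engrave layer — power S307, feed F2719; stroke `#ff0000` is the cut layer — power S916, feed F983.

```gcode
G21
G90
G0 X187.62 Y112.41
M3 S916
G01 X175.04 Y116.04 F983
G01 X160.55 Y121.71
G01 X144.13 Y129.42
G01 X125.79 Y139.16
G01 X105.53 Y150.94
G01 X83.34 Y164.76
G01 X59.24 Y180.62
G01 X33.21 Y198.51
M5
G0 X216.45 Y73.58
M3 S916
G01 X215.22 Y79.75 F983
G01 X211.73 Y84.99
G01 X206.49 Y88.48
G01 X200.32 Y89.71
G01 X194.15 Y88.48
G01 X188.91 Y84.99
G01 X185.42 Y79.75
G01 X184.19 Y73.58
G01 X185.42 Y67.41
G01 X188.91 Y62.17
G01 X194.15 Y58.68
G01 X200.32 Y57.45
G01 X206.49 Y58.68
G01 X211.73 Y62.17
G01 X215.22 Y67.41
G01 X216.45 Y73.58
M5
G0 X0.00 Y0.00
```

<svg xmlns="http://www.w3.org/2000/svg" width="261.43mm" height="300.98mm" viewBox="0 0 261.43 300.98">
  <polyline points="187.62,188.57 175.04,184.94 160.55,179.27 144.13,171.56 125.79,161.82 105.53,150.04 83.34,136.22 59.24,120.36 33.21,102.47" fill="none" stroke="#ff0000"/>
  <polygon points="216.45,227.40 215.22,221.23 211.73,215.99 206.49,212.50 200.32,211.27 194.15,212.50 188.91,215.99 185.42,221.23 184.19,227.40 185.42,233.57 188.91,238.81 194.15,242.30 200.32,243.53 206.49,242.30 211.73,238.81 215.22,233.57" fill="none" stroke="#ff0000"/>
</svg>

Each laser-on run becomes one SVG element. Flip Y back into SVG space with y_svg = 300.98 − y_machine. Every run uses S916, so all elements get stroke `#ff0000` (cut).

Run 1: The run is open, so emit a `<polyline>` with points (Y-flipped): 187.62,188.57 175.04,184.94 160.55,179.27 144.13,171.56 125.79,161.82 105.53,150.04 83.34,136.22 59.24,120.36 33.21,102.47.

Run 2: The run returns to its start, so emit a `<polygon>` with points (Y-flipped): 216.45,227.40 215.22,221.23 211.73,215.99 206.49,212.50 200.32,211.27 194.15,212.50 188.91,215.99 185.42,221.23 184.19,227.40 185.42,233.57 188.91,238.81 194.15,242.30 200.32,243.53 206.49,242.30 211.73,238.81 215.22,233.57.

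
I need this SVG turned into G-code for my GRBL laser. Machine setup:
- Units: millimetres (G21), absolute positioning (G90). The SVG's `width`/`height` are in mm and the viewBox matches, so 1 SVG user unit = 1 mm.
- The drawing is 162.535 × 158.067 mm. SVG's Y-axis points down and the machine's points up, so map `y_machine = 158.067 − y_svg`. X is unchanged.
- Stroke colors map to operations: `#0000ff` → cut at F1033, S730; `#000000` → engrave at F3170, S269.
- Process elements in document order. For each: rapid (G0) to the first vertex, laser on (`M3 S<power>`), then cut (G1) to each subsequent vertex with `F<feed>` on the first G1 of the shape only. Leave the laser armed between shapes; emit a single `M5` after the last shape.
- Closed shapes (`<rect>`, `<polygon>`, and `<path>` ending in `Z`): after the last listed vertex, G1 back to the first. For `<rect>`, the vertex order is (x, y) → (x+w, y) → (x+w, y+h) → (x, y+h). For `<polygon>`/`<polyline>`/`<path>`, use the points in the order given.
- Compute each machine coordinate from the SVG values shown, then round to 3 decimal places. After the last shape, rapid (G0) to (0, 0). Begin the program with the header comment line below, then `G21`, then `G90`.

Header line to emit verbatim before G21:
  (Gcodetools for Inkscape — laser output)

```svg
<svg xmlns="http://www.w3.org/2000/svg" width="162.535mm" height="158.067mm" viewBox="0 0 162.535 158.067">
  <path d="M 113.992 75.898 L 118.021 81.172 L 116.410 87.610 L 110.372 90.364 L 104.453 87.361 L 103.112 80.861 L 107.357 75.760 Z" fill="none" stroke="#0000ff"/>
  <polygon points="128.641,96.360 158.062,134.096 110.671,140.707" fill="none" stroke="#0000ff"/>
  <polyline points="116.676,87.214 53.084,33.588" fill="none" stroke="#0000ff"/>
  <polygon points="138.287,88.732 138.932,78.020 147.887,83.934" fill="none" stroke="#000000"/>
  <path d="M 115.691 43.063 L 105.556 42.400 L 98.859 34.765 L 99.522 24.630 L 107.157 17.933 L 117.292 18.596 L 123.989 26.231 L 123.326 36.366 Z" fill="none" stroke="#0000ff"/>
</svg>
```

Since the viewBox matches the mm dimensions, user units are millimetres directly. The only transform is the Y-flip y_m = 158.067 − y_svg.

Shape 1 is a regular polygon drawn with `<path>`. Its stroke #0000ff means cut at S730, F1033. After flipping Y the toolpath is (113.992,82.169) → (118.021,76.895) → (116.410,70.457) → (110.372,67.703) → (104.453,70.706) → (103.112,77.206) → (107.357,82.307) → (113.992,82.169), returning to the start.

Shape 2 is a regular polygon drawn with `<polygon>`. Its stroke #0000ff means cut at S730, F1033. After flipping Y the toolpath is (128.641,61.707) → (158.062,23.971) → (110.671,17.360) → (128.641,61.707), returning to the start.

Shape 3 is a line segment drawn with `<polyline>`. Its stroke #0000ff means cut at S730, F1033. After flipping Y the toolpath is (116.676,70.853) → (53.084,124.479).

Shape 4 is a regular polygon drawn with `<polygon>`. Its stroke #000000 means engrave at S269, F3170. After flipping Y the toolpath is (138.287,69.335) → (138.932,80.047) → (147.887,74.133) → (138.287,69.335), returning to the start.

Shape 5 is a regular polygon drawn with `<path>`. Its stroke #0000ff means cut at S730, F1033. After flipping Y the toolpath is (115.691,115.004) → (105.556,115.667) → (98.859,123.302) → (99.522,133.437) → (107.157,140.134) → (117.292,139.471) → (123.989,131.836) → (123.326,121.701) → (115.691,115.004), returning to the start.

(Gcodetools for Inkscape — laser output)
G21
G90
G0 X113.992 Y82.169
M3 S730
G1 X118.021 Y76.895 F1033
G1 X116.410 Y70.457
G1 X110.372 Y67.703
G1 X104.453 Y70.706
G1 X103.112 Y77.206
G1 X107.357 Y82.307
G1 X113.992 Y82.169
G0 X128.641 Y61.707
M3 S730
G1 X158.062 Y23.971 F1033
G1 X110.671 Y17.360
G1 X128.641 Y61.707
G0 X116.676 Y70.853
M3 S730
G1 X53.084 Y124.479 F1033
G0 X138.287 Y69.335
M3 S269
G1 X138.932 Y80.047 F3170
G1 X147.887 Y74.133
G1 X138.287 Y69.335
G0 X115.691 Y115.004
M3 S730
G1 X105.556 Y115.667 F1033
G1 X98.859 Y123.302
G1 X99.522 Y133.437
G1 X107.157 Y140.134
G1 X117.292 Y139.471
G1 X123.989 Y131.836
G1 X123.326 Y121.701
G1 X115.691 Y115.004
M5
G0 X0.000 Y0.000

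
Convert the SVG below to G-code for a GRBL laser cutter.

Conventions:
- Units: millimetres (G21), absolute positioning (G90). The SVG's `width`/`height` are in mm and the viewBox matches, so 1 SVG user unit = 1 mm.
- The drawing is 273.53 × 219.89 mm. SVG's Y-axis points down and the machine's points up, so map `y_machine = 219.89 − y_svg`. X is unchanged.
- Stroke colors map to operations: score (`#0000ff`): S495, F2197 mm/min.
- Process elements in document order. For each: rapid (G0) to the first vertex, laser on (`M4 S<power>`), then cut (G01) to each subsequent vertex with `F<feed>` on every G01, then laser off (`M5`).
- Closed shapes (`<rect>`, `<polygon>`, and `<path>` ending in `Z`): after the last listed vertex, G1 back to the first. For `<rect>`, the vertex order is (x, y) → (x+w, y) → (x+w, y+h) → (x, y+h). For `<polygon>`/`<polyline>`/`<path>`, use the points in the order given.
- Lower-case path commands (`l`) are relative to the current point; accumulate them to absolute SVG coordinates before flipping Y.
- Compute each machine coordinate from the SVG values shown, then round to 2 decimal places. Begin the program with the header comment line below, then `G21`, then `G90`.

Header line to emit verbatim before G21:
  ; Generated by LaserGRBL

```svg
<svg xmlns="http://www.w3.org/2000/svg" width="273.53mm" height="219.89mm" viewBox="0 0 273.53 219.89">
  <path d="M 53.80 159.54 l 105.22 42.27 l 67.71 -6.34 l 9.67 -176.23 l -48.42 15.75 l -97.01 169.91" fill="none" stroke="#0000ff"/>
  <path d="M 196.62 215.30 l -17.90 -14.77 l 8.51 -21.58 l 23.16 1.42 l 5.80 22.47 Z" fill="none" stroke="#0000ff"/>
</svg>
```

1 u = 1 mm; y_m = 219.89 − y.

[1] `<path>` open polyline, #0000ff→score S495 F2197: (53.80,60.35) → (159.02,18.08) → (226.73,24.42) → (236.40,200.65) → (187.98,184.90) → (90.97,14.99)

[2] `<path>` regular polygon, #0000ff→score S495 F2197: (196.62,4.59) → (178.72,19.36) → (187.23,40.94) → (210.39,39.52) → (216.19,17.05) → (196.62,4.59) (closed)

; Generated by LaserGRBL
G21
G90
G0 X53.80 Y60.35
M4 S495
G01 X159.02 Y18.08 F2197
G01 X226.73 Y24.42 F2197
G01 X236.40 Y200.65 F2197
G01 X187.98 Y184.90 F2197
G01 X90.97 Y14.99 F2197
M5
G0 X196.62 Y4.59
M4 S495
G01 X178.72 Y19.36 F2197
G01 X187.23 Y40.94 F2197
G01 X210.39 Y39.52 F2197
G01 X216.19 Y17.05 F2197
G01 X196.62 Y4.59 F2197
M5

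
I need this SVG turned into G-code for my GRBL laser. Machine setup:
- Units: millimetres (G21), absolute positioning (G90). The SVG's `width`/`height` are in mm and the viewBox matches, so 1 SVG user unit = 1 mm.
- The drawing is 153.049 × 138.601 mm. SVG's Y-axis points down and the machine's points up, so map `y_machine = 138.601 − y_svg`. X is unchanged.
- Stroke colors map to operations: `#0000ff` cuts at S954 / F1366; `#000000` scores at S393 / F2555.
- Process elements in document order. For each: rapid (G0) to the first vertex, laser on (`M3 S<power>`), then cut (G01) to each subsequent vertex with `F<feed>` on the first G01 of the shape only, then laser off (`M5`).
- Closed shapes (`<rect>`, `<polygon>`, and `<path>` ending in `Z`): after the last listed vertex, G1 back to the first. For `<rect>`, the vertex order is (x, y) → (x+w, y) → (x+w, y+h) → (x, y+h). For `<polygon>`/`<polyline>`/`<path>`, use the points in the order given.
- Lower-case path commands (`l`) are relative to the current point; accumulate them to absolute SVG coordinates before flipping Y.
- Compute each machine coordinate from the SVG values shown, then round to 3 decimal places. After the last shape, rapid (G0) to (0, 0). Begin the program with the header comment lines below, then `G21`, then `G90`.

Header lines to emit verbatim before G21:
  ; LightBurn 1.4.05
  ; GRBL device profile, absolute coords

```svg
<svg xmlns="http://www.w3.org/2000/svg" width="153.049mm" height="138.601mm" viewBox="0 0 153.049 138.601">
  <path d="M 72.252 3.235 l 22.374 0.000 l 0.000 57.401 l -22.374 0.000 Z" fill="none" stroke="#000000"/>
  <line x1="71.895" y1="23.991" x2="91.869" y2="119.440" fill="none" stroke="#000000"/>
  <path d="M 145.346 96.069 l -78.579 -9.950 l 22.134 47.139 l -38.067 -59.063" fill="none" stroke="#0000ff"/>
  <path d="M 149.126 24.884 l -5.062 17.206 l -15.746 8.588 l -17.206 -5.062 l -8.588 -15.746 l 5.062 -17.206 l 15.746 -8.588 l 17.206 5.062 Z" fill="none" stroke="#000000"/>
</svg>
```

; LightBurn 1.4.05
; GRBL device profile, absolute coords
G21
G90
G0 X72.252 Y135.366
M3 S393
G01 X94.626 Y135.366 F2555
G01 X94.626 Y77.965
G01 X72.252 Y77.965
G01 X72.252 Y135.366
M5
G0 X71.895 Y114.610
M3 S393
G01 X91.869 Y19.161 F2555
M5
G0 X145.346 Y42.532
M3 S954
G01 X66.767 Y52.482 F1366
G01 X88.901 Y5.343
G01 X50.834 Y64.406
M5
G0 X149.126 Y113.717
M3 S393
G01 X144.064 Y96.511 F2555
G01 X128.318 Y87.923
G01 X111.112 Y92.985
G01 X102.524 Y108.731
G01 X107.586 Y125.937
G01 X123.332 Y134.525
G01 X140.538 Y129.463
G01 X149.126 Y113.717
M5
G0 X0.000 Y0.000

1 u = 1 mm; y_m = 138.601 − y.

[1] `<path>` rectangle, #000000→score S393 F2555: (72.252,135.366) → (94.626,135.366) → (94.626,77.965) → (72.252,77.965) → (72.252,135.366) (closed)

[2] `<line>` line segment, #000000→score S393 F2555: (71.895,114.610) → (91.869,19.161)

[3] `<path>` open polyline, #0000ff→cut S954 F1366: (145.346,42.532) → (66.767,52.482) → (88.901,5.343) → (50.834,64.406)

[4] `<path>` regular polygon, #000000→score S393 F2555: (149.126,113.717) → (144.064,96.511) → (128.318,87.923) → (111.112,92.985) → (102.524,108.731) → (107.586,125.937) → (123.332,134.525) → (140.538,129.463) → (149.126,113.717) (closed)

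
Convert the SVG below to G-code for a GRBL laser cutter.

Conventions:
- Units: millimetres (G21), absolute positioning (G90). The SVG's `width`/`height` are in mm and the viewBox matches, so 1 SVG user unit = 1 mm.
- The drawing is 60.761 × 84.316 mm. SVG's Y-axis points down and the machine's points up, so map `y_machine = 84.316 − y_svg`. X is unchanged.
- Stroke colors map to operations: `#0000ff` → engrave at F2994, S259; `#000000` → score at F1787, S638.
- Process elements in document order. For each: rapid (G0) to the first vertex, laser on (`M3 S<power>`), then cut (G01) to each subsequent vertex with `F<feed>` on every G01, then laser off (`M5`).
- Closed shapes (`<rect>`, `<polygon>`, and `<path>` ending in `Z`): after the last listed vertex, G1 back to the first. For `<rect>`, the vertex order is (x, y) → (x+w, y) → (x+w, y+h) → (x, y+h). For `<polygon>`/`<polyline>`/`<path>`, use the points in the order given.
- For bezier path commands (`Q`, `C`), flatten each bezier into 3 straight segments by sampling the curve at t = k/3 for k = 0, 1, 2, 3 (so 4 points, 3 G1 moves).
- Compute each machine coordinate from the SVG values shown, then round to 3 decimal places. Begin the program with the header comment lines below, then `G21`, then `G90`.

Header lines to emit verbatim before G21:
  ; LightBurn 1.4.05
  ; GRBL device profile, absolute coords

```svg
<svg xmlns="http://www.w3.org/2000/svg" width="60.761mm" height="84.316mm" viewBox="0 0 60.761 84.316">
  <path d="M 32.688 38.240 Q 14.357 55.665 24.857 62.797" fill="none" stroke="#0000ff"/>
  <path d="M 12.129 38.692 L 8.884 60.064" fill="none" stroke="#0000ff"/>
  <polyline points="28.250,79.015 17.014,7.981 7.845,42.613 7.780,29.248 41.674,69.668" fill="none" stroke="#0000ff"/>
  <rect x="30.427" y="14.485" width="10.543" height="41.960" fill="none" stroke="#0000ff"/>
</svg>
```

1 u = 1 mm; y_m = 84.316 − y.

[1] `<path>` quadratic bezier, #0000ff→engrave S259 F2994: (32.688,46.076) → (23.671,35.603) → (21.060,27.417) → (24.857,21.519)

[2] `<path>` line segment, #0000ff→engrave S259 F2994: (12.129,45.624) → (8.884,24.252)

[3] `<polyline>` open polyline, #0000ff→engrave S259 F2994: (28.250,5.301) → (17.014,76.335) → (7.845,41.703) → (7.780,55.068) → (41.674,14.648)

[4] `<rect>` rectangle, #0000ff→engrave S259 F2994: (30.427,69.831) → (40.970,69.831) → (40.970,27.871) → (30.427,27.871) → (30.427,69.831) (closed)

; LightBurn 1.4.05
; GRBL device profile, absolute coords
G21
G90
G0 X32.688 Y46.076
M3 S259
G01 X23.671 Y35.603 F2994
G01 X21.060 Y27.417 F2994
G01 X24.857 Y21.519 F2994
M5
G0 X12.129 Y45.624
M3 S259
G01 X8.884 Y24.252 F2994
M5
G0 X28.250 Y5.301
M3 S259
G01 X17.014 Y76.335 F2994
G01 X7.845 Y41.703 F2994
G01 X7.780 Y55.068 F2994
G01 X41.674 Y14.648 F2994
M5
G0 X30.427 Y69.831
M3 S259
G01 X40.970 Y69.831 F2994
G01 X40.970 Y27.871 F2994
G01 X30.427 Y27.871 F2994
G01 X30.427 Y69.831 F2994
M5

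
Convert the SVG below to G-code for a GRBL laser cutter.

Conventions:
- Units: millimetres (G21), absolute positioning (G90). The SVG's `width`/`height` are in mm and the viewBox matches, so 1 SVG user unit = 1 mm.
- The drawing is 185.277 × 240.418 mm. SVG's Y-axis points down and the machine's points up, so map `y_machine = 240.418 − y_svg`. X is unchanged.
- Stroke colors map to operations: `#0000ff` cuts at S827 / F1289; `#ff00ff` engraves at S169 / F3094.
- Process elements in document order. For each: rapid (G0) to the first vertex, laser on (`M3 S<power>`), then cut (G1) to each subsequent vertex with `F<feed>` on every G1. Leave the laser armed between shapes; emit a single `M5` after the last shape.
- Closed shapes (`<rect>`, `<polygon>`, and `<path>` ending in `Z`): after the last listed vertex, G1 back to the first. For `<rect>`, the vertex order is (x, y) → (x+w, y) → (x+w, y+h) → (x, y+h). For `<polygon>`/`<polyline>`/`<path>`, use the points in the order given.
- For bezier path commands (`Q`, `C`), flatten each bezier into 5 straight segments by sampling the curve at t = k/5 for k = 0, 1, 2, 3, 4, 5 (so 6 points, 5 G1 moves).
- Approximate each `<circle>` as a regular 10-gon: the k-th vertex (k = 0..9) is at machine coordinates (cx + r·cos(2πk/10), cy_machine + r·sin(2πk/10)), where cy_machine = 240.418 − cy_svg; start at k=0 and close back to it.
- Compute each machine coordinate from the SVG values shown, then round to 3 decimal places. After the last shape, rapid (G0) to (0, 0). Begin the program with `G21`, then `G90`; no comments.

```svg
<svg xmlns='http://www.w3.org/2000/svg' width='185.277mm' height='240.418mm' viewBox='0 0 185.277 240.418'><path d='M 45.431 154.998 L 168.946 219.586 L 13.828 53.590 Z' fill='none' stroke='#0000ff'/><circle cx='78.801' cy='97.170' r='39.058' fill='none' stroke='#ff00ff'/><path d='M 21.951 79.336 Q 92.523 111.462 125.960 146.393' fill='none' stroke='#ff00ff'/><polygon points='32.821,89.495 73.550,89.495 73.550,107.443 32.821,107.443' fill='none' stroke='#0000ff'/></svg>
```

Since the viewBox matches the mm dimensions, user units are millimetres directly. The only transform is the Y-flip y_m = 240.418 − y_svg.

Shape 1 is a closed polygon drawn with `<path>`. Its stroke #0000ff means cut at S827, F1289. After flipping Y the toolpath is (45.431,85.420) → (168.946,20.832) → (13.828,186.828) → (45.431,85.420), returning to the start.

Shape 2 is a circle drawn with `<circle>`. Its stroke #ff00ff means engrave at S169, F3094. After flipping Y the toolpath is (117.859,143.248) → (110.400,166.206) → (90.871,180.394) → (66.731,180.394) → (47.202,166.206) → (39.743,143.248) → (47.202,120.290) → (66.731,106.102) → (90.871,106.102) → (110.400,120.290) → (117.859,143.248), returning to the start.

Shape 3 is a quadratic bezier drawn with `<path>`. Its stroke #ff00ff means engrave at S169, F3094. After flipping Y the toolpath is (21.951,161.082) → (48.694,148.119) → (72.467,134.932) → (93.269,121.521) → (111.100,107.885) → (125.960,94.025).

Shape 4 is a rectangle drawn with `<polygon>`. Its stroke #0000ff means cut at S827, F1289. After flipping Y the toolpath is (32.821,150.923) → (73.550,150.923) → (73.550,132.975) → (32.821,132.975) → (32.821,150.923), returning to the start.

G21
G90
G0 X45.431 Y85.420
M3 S827
G1 X168.946 Y20.832 F1289
G1 X13.828 Y186.828 F1289
G1 X45.431 Y85.420 F1289
G0 X117.859 Y143.248
M3 S169
G1 X110.400 Y166.206 F3094
G1 X90.871 Y180.394 F3094
G1 X66.731 Y180.394 F3094
G1 X47.202 Y166.206 F3094
G1 X39.743 Y143.248 F3094
G1 X47.202 Y120.290 F3094
G1 X66.731 Y106.102 F3094
G1 X90.871 Y106.102 F3094
G1 X110.400 Y120.290 F3094
G1 X117.859 Y143.248 F3094
G0 X21.951 Y161.082
M3 S169
G1 X48.694 Y148.119 F3094
G1 X72.467 Y134.932 F3094
G1 X93.269 Y121.521 F3094
G1 X111.100 Y107.885 F3094
G1 X125.960 Y94.025 F3094
G0 X32.821 Y150.923
M3 S827
G1 X73.550 Y150.923 F1289
G1 X73.550 Y132.975 F1289
G1 X32.821 Y132.975 F1289
G1 X32.821 Y150.923 F1289
M5
G0 X0.000 Y0.000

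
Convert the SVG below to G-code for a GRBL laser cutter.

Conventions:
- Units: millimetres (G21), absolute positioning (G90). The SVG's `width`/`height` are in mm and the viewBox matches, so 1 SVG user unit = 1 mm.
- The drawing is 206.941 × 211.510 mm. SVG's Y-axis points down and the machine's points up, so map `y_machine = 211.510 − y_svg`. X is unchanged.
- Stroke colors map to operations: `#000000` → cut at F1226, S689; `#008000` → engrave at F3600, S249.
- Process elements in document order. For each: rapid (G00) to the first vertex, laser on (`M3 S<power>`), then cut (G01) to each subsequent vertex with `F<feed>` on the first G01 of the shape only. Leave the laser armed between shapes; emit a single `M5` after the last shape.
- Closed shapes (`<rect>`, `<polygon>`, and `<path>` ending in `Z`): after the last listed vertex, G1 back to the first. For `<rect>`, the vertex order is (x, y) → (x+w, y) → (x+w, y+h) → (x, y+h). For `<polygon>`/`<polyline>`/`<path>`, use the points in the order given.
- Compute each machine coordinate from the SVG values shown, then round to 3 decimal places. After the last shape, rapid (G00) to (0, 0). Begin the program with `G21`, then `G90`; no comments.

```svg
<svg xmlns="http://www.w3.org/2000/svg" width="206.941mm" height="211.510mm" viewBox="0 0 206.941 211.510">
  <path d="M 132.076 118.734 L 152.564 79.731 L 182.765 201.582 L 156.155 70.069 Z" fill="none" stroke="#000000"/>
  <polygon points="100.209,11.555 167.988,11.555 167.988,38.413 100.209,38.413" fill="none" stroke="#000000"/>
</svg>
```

1 u = 1 mm; y_m = 211.510 − y.

[1] `<path>` closed polygon, #000000→cut S689 F1226: (132.076,92.776) → (152.564,131.779) → (182.765,9.928) → (156.155,141.441) → (132.076,92.776) (closed)

[2] `<polygon>` rectangle, #000000→cut S689 F1226: (100.209,199.955) → (167.988,199.955) → (167.988,173.097) → (100.209,173.097) → (100.209,199.955) (closed)

G21
G90
G00 X132.076 Y92.776
M3 S689
G01 X152.564 Y131.779 F1226
G01 X182.765 Y9.928
G01 X156.155 Y141.441
G01 X132.076 Y92.776
G00 X100.209 Y199.955
M3 S689
G01 X167.988 Y199.955 F1226
G01 X167.988 Y173.097
G01 X100.209 Y173.097
G01 X100.209 Y199.955
M5
G00 X0.000 Y0.000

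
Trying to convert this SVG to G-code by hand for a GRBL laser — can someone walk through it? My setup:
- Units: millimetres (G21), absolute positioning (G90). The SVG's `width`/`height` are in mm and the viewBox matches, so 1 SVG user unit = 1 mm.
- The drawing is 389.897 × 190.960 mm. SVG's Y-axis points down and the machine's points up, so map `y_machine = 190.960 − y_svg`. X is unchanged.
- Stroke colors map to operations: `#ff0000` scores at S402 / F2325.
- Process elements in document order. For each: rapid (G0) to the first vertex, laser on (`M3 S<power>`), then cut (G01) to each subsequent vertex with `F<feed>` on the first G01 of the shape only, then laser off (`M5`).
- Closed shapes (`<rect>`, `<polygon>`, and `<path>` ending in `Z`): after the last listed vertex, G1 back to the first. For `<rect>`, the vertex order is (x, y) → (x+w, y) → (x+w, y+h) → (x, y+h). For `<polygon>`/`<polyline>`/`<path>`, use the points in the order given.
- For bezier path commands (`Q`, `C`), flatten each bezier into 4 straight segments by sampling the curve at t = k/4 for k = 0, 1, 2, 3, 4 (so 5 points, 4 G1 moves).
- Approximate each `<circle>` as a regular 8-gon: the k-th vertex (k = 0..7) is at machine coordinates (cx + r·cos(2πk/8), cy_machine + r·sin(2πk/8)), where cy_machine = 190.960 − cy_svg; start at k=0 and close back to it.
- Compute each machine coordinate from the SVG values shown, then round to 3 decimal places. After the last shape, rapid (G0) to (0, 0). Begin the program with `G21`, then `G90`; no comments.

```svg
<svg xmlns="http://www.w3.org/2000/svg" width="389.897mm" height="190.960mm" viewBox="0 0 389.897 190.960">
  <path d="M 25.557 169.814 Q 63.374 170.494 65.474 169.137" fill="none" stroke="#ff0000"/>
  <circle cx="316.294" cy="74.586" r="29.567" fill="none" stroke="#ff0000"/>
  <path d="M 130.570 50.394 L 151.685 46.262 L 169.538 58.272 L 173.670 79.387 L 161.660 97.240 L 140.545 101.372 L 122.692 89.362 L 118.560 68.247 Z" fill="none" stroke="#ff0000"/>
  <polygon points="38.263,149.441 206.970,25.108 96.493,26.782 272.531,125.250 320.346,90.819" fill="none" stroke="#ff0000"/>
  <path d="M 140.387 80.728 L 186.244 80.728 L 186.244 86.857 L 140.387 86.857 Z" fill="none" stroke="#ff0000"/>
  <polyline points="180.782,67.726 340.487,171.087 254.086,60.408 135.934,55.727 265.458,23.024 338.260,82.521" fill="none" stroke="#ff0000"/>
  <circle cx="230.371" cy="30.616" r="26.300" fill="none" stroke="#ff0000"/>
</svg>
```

viewBox `0 0 389.897 190.960` with mm width/height → 1 unit = 1 mm. Flip: y_m = 190.960 − y_svg.

**Shape 1** — `<path>` quadratic bezier, stroke `#ff0000` → score (S402, F2325). Control points (SVG): P0=(25.557,169.814), P1=(63.374,170.494), P2=(65.474,169.137); sampled at t=k/4. Machine vertices: (25.557,21.146) → (42.233,20.933) → (54.445,20.975) → (62.192,21.272) → (65.474,21.823). Open path.

**Shape 2** — `<circle>` circle, stroke `#ff0000` → score (S402, F2325). Machine vertices: (345.861,116.374) → (337.201,137.281) → (316.294,145.941) → (295.387,137.281) → (286.727,116.374) → (295.387,95.467) → (316.294,86.807) → (337.201,95.467) → (345.861,116.374). Closed: final G1 returns to the first vertex.

**Shape 3** — `<path>` regular polygon, stroke `#ff0000` → score (S402, F2325). Machine vertices: (130.570,140.566) → (151.685,144.698) → (169.538,132.688) → (173.670,111.573) → (161.660,93.720) → (140.545,89.588) → (122.692,101.598) → (118.560,122.713) → (130.570,140.566). Closed: final G1 returns to the first vertex.

**Shape 4** — `<polygon>` closed polygon, stroke `#ff0000` → score (S402, F2325). Machine vertices: (38.263,41.519) → (206.970,165.852) → (96.493,164.178) → (272.531,65.710) → (320.346,100.141) → (38.263,41.519). Closed: final G1 returns to the first vertex.

**Shape 5** — `<path>` rectangle, stroke `#ff0000` → score (S402, F2325). Machine vertices: (140.387,110.232) → (186.244,110.232) → (186.244,104.103) → (140.387,104.103) → (140.387,110.232). Closed: final G1 returns to the first vertex.

**Shape 6** — `<polyline>` open polyline, stroke `#ff0000` → score (S402, F2325). Machine vertices: (180.782,123.234) → (340.487,19.873) → (254.086,130.552) → (135.934,135.233) → (265.458,167.936) → (338.260,108.439). Open path.

**Shape 7** — `<circle>` circle, stroke `#ff0000` → score (S402, F2325). Machine vertices: (256.671,160.344) → (248.968,178.941) → (230.371,186.644) → (211.774,178.941) → (204.071,160.344) → (211.774,141.747) → (230.371,134.044) → (248.968,141.747) → (256.671,160.344). Closed: final G1 returns to the first vertex.

G21
G90
G0 X25.557 Y21.146
M3 S402
G01 X42.233 Y20.933 F2325
G01 X54.445 Y20.975
G01 X62.192 Y21.272
G01 X65.474 Y21.823
M5
G0 X345.861 Y116.374
M3 S402
G01 X337.201 Y137.281 F2325
G01 X316.294 Y145.941
G01 X295.387 Y137.281
G01 X286.727 Y116.374
G01 X295.387 Y95.467
G01 X316.294 Y86.807
G01 X337.201 Y95.467
G01 X345.861 Y116.374
M5
G0 X130.570 Y140.566
M3 S402
G01 X151.685 Y144.698 F2325
G01 X169.538 Y132.688
G01 X173.670 Y111.573
G01 X161.660 Y93.720
G01 X140.545 Y89.588
G01 X122.692 Y101.598
G01 X118.560 Y122.713
G01 X130.570 Y140.566
M5
G0 X38.263 Y41.519
M3 S402
G01 X206.970 Y165.852 F2325
G01 X96.493 Y164.178
G01 X272.531 Y65.710
G01 X320.346 Y100.141
G01 X38.263 Y41.519
M5
G0 X140.387 Y110.232
M3 S402
G01 X186.244 Y110.232 F2325
G01 X186.244 Y104.103
G01 X140.387 Y104.103
G01 X140.387 Y110.232
M5
G0 X180.782 Y123.234
M3 S402
G01 X340.487 Y19.873 F2325
G01 X254.086 Y130.552
G01 X135.934 Y135.233
G01 X265.458 Y167.936
G01 X338.260 Y108.439
M5
G0 X256.671 Y160.344
M3 S402
G01 X248.968 Y178.941 F2325
G01 X230.371 Y186.644
G01 X211.774 Y178.941
G01 X204.071 Y160.344
G01 X211.774 Y141.747
G01 X230.371 Y134.044
G01 X248.968 Y141.747
G01 X256.671 Y160.344
M5
G0 X0.000 Y0.000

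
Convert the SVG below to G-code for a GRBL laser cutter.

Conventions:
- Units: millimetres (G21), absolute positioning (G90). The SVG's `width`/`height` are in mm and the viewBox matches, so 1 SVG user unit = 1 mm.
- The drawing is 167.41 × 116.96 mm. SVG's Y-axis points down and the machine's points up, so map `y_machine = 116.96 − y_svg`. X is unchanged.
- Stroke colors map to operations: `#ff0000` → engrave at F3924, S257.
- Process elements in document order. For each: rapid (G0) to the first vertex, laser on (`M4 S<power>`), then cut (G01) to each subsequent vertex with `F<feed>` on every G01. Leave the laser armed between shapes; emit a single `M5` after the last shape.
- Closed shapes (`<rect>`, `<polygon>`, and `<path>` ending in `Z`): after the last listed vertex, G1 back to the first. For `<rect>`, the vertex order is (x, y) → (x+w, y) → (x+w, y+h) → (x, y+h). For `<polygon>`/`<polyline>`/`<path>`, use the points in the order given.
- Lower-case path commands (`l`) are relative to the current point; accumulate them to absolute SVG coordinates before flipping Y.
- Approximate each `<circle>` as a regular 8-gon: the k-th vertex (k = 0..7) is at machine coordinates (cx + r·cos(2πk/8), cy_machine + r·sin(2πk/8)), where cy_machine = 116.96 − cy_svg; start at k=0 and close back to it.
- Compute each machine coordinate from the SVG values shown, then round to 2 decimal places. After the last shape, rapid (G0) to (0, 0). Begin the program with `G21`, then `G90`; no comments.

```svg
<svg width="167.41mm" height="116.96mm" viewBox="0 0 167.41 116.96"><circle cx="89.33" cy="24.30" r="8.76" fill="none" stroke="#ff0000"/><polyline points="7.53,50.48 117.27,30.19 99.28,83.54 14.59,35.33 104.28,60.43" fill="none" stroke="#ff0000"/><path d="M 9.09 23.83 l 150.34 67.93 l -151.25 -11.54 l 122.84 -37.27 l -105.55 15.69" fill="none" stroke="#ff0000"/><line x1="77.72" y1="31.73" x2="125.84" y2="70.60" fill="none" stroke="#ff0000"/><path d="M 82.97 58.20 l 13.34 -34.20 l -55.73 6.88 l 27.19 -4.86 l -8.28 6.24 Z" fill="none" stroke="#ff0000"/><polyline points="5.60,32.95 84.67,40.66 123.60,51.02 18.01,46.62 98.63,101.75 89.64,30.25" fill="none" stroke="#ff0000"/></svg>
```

Since the viewBox matches the mm dimensions, user units are millimetres directly. The only transform is the Y-flip y_m = 116.96 − y_svg.

Shape 1 is a circle drawn with `<circle>`. Its stroke #ff0000 means engrave at S257, F3924. After flipping Y the toolpath is (98.09,92.66) → (95.52,98.85) → (89.33,101.42) → (83.14,98.85) → (80.57,92.66) → (83.14,86.47) → (89.33,83.90) → (95.52,86.47) → (98.09,92.66), returning to the start.

Shape 2 is a open polyline drawn with `<polyline>`. Its stroke #ff0000 means engrave at S257, F3924. After flipping Y the toolpath is (7.53,66.48) → (117.27,86.77) → (99.28,33.42) → (14.59,81.63) → (104.28,56.53).

Shape 3 is a open polyline drawn with `<path>`. Its stroke #ff0000 means engrave at S257, F3924. After flipping Y the toolpath is (9.09,93.13) → (159.43,25.20) → (8.18,36.74) → (131.02,74.01) → (25.47,58.32).

Shape 4 is a line segment drawn with `<line>`. Its stroke #ff0000 means engrave at S257, F3924. After flipping Y the toolpath is (77.72,85.23) → (125.84,46.36).

Shape 5 is a closed polygon drawn with `<path>`. Its stroke #ff0000 means engrave at S257, F3924. After flipping Y the toolpath is (82.97,58.76) → (96.31,92.96) → (40.58,86.08) → (67.77,90.94) → (59.49,84.70) → (82.97,58.76), returning to the start.

Shape 6 is a open polyline drawn with `<polyline>`. Its stroke #ff0000 means engrave at S257, F3924. After flipping Y the toolpath is (5.60,84.01) → (84.67,76.30) → (123.60,65.94) → (18.01,70.34) → (98.63,15.21) → (89.64,86.71).

G21
G90
G0 X98.09 Y92.66
M4 S257
G01 X95.52 Y98.85 F3924
G01 X89.33 Y101.42 F3924
G01 X83.14 Y98.85 F3924
G01 X80.57 Y92.66 F3924
G01 X83.14 Y86.47 F3924
G01 X89.33 Y83.90 F3924
G01 X95.52 Y86.47 F3924
G01 X98.09 Y92.66 F3924
G0 X7.53 Y66.48
M4 S257
G01 X117.27 Y86.77 F3924
G01 X99.28 Y33.42 F3924
G01 X14.59 Y81.63 F3924
G01 X104.28 Y56.53 F3924
G0 X9.09 Y93.13
M4 S257
G01 X159.43 Y25.20 F3924
G01 X8.18 Y36.74 F3924
G01 X131.02 Y74.01 F3924
G01 X25.47 Y58.32 F3924
G0 X77.72 Y85.23
M4 S257
G01 X125.84 Y46.36 F3924
G0 X82.97 Y58.76
M4 S257
G01 X96.31 Y92.96 F3924
G01 X40.58 Y86.08 F3924
G01 X67.77 Y90.94 F3924
G01 X59.49 Y84.70 F3924
G01 X82.97 Y58.76 F3924
G0 X5.60 Y84.01
M4 S257
G01 X84.67 Y76.30 F3924
G01 X123.60 Y65.94 F3924
G01 X18.01 Y70.34 F3924
G01 X98.63 Y15.21 F3924
G01 X89.64 Y86.71 F3924
M5
G0 X0.00 Y0.00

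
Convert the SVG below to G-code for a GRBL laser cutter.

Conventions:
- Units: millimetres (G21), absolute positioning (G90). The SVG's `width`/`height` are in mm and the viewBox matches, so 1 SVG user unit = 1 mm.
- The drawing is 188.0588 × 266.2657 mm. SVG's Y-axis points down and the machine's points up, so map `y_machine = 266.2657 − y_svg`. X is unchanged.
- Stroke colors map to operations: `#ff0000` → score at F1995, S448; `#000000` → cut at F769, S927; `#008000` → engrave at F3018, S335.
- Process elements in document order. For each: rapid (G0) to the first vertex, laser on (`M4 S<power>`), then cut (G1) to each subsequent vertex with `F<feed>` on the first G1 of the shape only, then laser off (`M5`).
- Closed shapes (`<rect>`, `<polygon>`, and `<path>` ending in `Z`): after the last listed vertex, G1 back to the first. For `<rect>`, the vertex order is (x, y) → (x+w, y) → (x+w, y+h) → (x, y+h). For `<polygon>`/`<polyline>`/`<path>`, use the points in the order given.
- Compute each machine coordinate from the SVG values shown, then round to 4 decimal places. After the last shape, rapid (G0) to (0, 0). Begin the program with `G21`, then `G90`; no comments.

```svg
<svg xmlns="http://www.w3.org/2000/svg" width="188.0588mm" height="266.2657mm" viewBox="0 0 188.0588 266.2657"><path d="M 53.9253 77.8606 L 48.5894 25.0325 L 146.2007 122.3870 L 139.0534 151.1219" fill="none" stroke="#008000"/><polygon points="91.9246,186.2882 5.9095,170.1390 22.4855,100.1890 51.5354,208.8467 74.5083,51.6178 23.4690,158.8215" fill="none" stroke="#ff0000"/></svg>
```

G21
G90
G0 X53.9253 Y188.4051
M4 S335
G1 X48.5894 Y241.2332 F3018
G1 X146.2007 Y143.8787
G1 X139.0534 Y115.1438
M5
G0 X91.9246 Y79.9775
M4 S448
G1 X5.9095 Y96.1267 F1995
G1 X22.4855 Y166.0767
G1 X51.5354 Y57.4190
G1 X74.5083 Y214.6479
G1 X23.4690 Y107.4442
G1 X91.9246 Y79.9775
M5
G0 X0.0000 Y0.0000

Since the viewBox matches the mm dimensions, user units are millimetres directly. The only transform is the Y-flip y_m = 266.2657 − y_svg.

Shape 1 is a open polyline drawn with `<path>`. Its stroke #008000 means engrave at S335, F3018. After flipping Y the toolpath is (53.9253,188.4051) → (48.5894,241.2332) → (146.2007,143.8787) → (139.0534,115.1438).

Shape 2 is a closed polygon drawn with `<polygon>`. Its stroke #ff0000 means score at S448, F1995. After flipping Y the toolpath is (91.9246,79.9775) → (5.9095,96.1267) → (22.4855,166.0767) → (51.5354,57.4190) → (74.5083,214.6479) → (23.4690,107.4442) → (91.9246,79.9775), returning to the start.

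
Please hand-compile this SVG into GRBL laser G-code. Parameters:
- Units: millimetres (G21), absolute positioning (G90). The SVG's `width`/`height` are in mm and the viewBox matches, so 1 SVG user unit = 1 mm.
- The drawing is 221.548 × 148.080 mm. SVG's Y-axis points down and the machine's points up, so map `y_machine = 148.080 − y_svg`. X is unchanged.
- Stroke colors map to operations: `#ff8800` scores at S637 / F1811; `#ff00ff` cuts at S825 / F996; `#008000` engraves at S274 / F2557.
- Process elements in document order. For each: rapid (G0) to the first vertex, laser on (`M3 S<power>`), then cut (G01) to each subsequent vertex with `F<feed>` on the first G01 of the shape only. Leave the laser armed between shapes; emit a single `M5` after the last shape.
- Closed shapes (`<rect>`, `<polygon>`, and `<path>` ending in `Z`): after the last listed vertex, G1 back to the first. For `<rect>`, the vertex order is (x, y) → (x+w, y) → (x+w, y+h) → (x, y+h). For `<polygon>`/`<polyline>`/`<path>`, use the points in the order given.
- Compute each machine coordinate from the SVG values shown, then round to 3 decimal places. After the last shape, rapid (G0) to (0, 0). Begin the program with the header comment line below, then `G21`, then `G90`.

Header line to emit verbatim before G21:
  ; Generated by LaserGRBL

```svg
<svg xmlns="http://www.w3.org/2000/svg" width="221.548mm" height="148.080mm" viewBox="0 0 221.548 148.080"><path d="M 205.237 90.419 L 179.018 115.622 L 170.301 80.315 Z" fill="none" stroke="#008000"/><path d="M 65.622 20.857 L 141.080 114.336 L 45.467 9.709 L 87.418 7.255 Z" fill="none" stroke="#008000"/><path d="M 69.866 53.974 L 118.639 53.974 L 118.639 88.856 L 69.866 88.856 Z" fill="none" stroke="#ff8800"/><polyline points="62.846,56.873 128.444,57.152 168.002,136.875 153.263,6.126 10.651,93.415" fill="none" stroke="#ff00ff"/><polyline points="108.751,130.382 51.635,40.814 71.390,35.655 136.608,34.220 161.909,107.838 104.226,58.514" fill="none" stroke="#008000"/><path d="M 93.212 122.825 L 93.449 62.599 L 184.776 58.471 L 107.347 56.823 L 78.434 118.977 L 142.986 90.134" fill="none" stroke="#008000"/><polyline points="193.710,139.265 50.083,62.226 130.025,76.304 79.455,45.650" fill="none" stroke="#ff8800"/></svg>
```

; Generated by LaserGRBL
G21
G90
G0 X205.237 Y57.661
M3 S274
G01 X179.018 Y32.458 F2557
G01 X170.301 Y67.765
G01 X205.237 Y57.661
G0 X65.622 Y127.223
M3 S274
G01 X141.080 Y33.744 F2557
G01 X45.467 Y138.371
G01 X87.418 Y140.825
G01 X65.622 Y127.223
G0 X69.866 Y94.106
M3 S637
G01 X118.639 Y94.106 F1811
G01 X118.639 Y59.224
G01 X69.866 Y59.224
G01 X69.866 Y94.106
G0 X62.846 Y91.207
M3 S825
G01 X128.444 Y90.928 F996
G01 X168.002 Y11.205
G01 X153.263 Y141.954
G01 X10.651 Y54.665
G0 X108.751 Y17.698
M3 S274
G01 X51.635 Y107.266 F2557
G01 X71.390 Y112.425
G01 X136.608 Y113.860
G01 X161.909 Y40.242
G01 X104.226 Y89.566
G0 X93.212 Y25.255
M3 S274
G01 X93.449 Y85.481 F2557
G01 X184.776 Y89.609
G01 X107.347 Y91.257
G01 X78.434 Y29.103
G01 X142.986 Y57.946
G0 X193.710 Y8.815
M3 S637
G01 X50.083 Y85.854 F1811
G01 X130.025 Y71.776
G01 X79.455 Y102.430
M5
G0 X0.000 Y0.000

1 u = 1 mm; y_m = 148.080 − y.

[1] `<path>` regular polygon, #008000→engrave S274 F2557: (205.237,57.661) → (179.018,32.458) → (170.301,67.765) → (205.237,57.661) (closed)

[2] `<path>` closed polygon, #008000→engrave S274 F2557: (65.622,127.223) → (141.080,33.744) → (45.467,138.371) → (87.418,140.825) → (65.622,127.223) (closed)

[3] `<path>` rectangle, #ff8800→score S637 F1811: (69.866,94.106) → (118.639,94.106) → (118.639,59.224) → (69.866,59.224) → (69.866,94.106) (closed)

[4] `<polyline>` open polyline, #ff00ff→cut S825 F996: (62.846,91.207) → (128.444,90.928) → (168.002,11.205) → (153.263,141.954) → (10.651,54.665)

[5] `<polyline>` open polyline, #008000→engrave S274 F2557: (108.751,17.698) → (51.635,107.266) → (71.390,112.425) → (136.608,113.860) → (161.909,40.242) → (104.226,89.566)

[6] `<path>` open polyline, #008000→engrave S274 F2557: (93.212,25.255) → (93.449,85.481) → (184.776,89.609) → (107.347,91.257) → (78.434,29.103) → (142.986,57.946)

[7] `<polyline>` open polyline, #ff8800→score S637 F1811: (193.710,8.815) → (50.083,85.854) → (130.025,71.776) → (79.455,102.430)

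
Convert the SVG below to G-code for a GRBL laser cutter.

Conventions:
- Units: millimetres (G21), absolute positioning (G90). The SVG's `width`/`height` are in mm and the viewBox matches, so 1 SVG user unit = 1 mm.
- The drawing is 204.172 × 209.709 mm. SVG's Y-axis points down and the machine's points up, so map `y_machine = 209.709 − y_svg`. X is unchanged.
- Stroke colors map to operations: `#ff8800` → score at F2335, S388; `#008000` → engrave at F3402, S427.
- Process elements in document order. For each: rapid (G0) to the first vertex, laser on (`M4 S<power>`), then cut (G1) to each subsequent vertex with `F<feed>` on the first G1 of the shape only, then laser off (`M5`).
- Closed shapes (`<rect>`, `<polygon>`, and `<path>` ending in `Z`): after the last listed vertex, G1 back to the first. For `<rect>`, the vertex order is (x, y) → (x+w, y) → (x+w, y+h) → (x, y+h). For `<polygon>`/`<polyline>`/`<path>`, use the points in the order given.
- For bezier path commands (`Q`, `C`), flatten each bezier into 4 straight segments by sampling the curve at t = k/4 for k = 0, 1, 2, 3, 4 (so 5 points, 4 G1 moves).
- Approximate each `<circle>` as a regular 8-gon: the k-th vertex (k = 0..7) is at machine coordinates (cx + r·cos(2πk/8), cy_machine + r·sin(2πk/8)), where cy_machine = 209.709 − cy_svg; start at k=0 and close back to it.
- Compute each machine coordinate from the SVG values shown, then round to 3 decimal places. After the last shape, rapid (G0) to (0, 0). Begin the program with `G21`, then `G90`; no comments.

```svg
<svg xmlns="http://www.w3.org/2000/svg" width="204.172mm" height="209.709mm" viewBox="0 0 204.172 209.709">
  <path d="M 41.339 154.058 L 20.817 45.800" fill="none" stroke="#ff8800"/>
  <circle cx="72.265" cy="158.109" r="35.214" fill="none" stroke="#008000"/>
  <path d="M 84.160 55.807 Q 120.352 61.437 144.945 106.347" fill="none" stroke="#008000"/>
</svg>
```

Since the viewBox matches the mm dimensions, user units are millimetres directly. The only transform is the Y-flip y_m = 209.709 − y_svg.

Shape 1 is a line segment drawn with `<path>`. Its stroke #ff8800 means score at S388, F2335. After flipping Y the toolpath is (41.339,55.651) → (20.817,163.909).

Shape 2 is a circle drawn with `<circle>`. Its stroke #008000 means engrave at S427, F3402. After flipping Y the toolpath is (107.479,51.600) → (97.165,76.500) → (72.265,86.814) → (47.365,76.500) → (37.051,51.600) → (47.365,26.700) → (72.265,16.386) → (97.165,26.700) → (107.479,51.600), returning to the start.

Shape 3 is a quadratic bezier drawn with `<path>`. Its stroke #008000 means engrave at S427, F3402. After flipping Y the toolpath is (84.160,153.902) → (101.531,148.632) → (117.452,138.452) → (131.924,123.362) → (144.945,103.362).

G21
G90
G0 X41.339 Y55.651
M4 S388
G1 X20.817 Y163.909 F2335
M5
G0 X107.479 Y51.600
M4 S427
G1 X97.165 Y76.500 F3402
G1 X72.265 Y86.814
G1 X47.365 Y76.500
G1 X37.051 Y51.600
G1 X47.365 Y26.700
G1 X72.265 Y16.386
G1 X97.165 Y26.700
G1 X107.479 Y51.600
M5
G0 X84.160 Y153.902
M4 S427
G1 X101.531 Y148.632 F3402
G1 X117.452 Y138.452
G1 X131.924 Y123.362
G1 X144.945 Y103.362
M5
G0 X0.000 Y0.000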